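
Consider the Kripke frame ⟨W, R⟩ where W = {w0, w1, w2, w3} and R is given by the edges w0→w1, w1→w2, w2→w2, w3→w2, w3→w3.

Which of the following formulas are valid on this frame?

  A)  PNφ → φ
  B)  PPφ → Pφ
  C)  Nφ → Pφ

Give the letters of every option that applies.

C

R is not symmetric: w0 R w1 but not w1 R w0.
R is not transitive: w0 R w1 and w1 R w2 but not w0 R w2.
R is serial: every world has an R-successor.
(A) PNφ → φ is the dual of axiom B; it is valid on a frame exactly when R is symmetric. R is not symmetric, so not valid.
(B) PPφ → Pφ is the dual of axiom 4, which corresponds to transitivity. R is not transitive — not valid.
(C) Nφ → Pφ is axiom D, which corresponds to seriality. R is serial — valid.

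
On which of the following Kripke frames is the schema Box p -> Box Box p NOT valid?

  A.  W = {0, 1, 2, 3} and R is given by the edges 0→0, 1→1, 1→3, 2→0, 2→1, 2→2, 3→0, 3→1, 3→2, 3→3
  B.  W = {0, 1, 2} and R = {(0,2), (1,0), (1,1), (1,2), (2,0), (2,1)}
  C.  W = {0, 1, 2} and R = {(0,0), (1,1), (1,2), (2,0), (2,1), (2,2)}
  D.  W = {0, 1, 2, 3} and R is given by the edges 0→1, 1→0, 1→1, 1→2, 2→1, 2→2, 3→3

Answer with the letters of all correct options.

The schema Box p -> Box Box p is axiom 4; it is valid on a frame iff R is transitive.
(A) R is not transitive (1 R 3 and 3 R 0 but not 1 R 0), so the schema fails here.
(B) R is not transitive (0 R 2 and 2 R 0 but not 0 R 0), so the schema fails here.
(C) R is not transitive (1 R 2 and 2 R 0 but not 1 R 0), so the schema fails here.
(D) R is not transitive (0 R 1 and 1 R 0 but not 0 R 0), so the schema fails here.

A, B, C, D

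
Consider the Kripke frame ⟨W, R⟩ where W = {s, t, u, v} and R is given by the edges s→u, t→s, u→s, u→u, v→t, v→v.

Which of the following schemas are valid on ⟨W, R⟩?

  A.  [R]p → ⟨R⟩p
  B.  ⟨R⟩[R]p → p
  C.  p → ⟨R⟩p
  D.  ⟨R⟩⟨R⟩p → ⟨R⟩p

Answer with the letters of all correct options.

A

R is not reflexive: not s R s.
R is not symmetric: t R s but not s R t.
R is not transitive: s R u and u R s but not s R s.
R is serial: every world has an R-successor.
(A) [R]p → ⟨R⟩p is axiom D; it is valid on a frame exactly when R is serial. R is serial, so valid.
(B) the dual of axiom B: valid iff R is symmetric. R is not symmetric — not valid.
(C) p → ⟨R⟩p (the dual of axiom T) characterises the reflexive frames. R is not reflexive — not valid.
(D) the dual of axiom 4: valid iff R is transitive. R is not transitive — not valid.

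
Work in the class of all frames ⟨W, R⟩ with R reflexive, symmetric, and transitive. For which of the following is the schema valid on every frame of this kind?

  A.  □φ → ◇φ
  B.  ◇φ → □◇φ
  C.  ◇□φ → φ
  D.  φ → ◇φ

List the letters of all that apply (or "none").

A relation that is reflexive, symmetric, and transitive is also euclidean and serial.
(A) □φ → ◇φ is axiom D, which corresponds to seriality. Every such R is serial — valid.
(B) axiom 5: valid iff R is euclidean. Every such R is euclidean — valid.
(C) ◇□φ → φ is the dual of axiom B, which corresponds to symmetry. Every such R is symmetric — valid.
(D) the dual of axiom T: valid iff R is reflexive. Every such R is reflexive — valid.

A, B, C, D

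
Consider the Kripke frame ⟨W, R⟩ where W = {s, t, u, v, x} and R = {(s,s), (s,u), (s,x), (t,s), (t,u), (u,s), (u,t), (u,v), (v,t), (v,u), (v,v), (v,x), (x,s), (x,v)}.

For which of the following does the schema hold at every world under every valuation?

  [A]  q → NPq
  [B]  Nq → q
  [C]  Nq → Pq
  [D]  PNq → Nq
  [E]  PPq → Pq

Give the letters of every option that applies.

C

R is not reflexive: not t R t.
R is not symmetric: t R s but not s R t.
R is not transitive: s R u and u R t but not s R t.
R is not euclidean: s R u and s R x but not u R x.
R is serial: every world has an R-successor.
(A) axiom B: valid iff R is symmetric. R is not symmetric — not valid.
(B) Nq → q is axiom T; it is valid on a frame exactly when R is reflexive. R is not reflexive, so not valid.
(C) Nq → Pq (axiom D) characterises the serial frames. R is serial — valid.
(D) PNq → Nq is the dual of axiom 5; it is valid on a frame exactly when R is euclidean. R is not euclidean, so not valid.
(E) PPq → Pq is the dual of axiom 4, which corresponds to transitivity. R is not transitive — not valid.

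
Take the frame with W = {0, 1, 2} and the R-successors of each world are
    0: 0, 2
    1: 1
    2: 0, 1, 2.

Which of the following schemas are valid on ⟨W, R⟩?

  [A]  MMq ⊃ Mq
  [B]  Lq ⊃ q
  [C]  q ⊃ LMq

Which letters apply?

B

R is reflexive: each world relates to itself.
R is not symmetric: 2 R 1 but not 1 R 2.
R is not transitive: 0 R 2 and 2 R 1 but not 0 R 1.
(A) MMq ⊃ Mq is the dual of axiom 4; it is valid on a frame exactly when R is transitive. R is not transitive, so not valid.
(B) Lq ⊃ q is axiom T, which corresponds to reflexivity. R is reflexive — valid.
(C) axiom B: valid iff R is symmetric. R is not symmetric — not valid.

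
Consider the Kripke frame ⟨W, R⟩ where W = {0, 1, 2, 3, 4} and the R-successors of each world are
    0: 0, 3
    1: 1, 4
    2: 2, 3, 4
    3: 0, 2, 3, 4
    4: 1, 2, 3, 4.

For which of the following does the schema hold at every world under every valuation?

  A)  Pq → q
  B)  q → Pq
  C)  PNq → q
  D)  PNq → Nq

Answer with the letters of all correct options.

R is reflexive: each world relates to itself.
R is symmetric: every R-edge is matched by its reverse.
R is not euclidean: 3 R 0 and 3 R 2 but not 0 R 2.
R is not a subset of the identity: 0 R 3 with 0 ≠ 3.
(A) Pq → q is valid only on frames where every R-edge is a self-loop. Here R ⊄ identity — not valid.
(B) q → Pq is the dual of axiom T, which corresponds to reflexivity. R is reflexive — valid.
(C) PNq → q is the dual of axiom B, which corresponds to symmetry. R is symmetric — valid.
(D) the dual of axiom 5: valid iff R is euclidean. R is not euclidean — not valid.

B, C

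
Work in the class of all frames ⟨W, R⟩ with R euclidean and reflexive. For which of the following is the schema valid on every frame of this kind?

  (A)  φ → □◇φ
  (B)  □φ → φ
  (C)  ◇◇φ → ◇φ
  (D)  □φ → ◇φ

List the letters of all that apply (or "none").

A reflexive euclidean relation is also symmetric (from wRw and wRv the euclidean condition gives vRw) and hence transitive; it is an equivalence relation.
(A) φ → □◇φ is axiom B; it is valid on a frame exactly when R is symmetric. Every such R is symmetric, so valid.
(B) □φ → φ (axiom T) characterises the reflexive frames. Every such R is reflexive — valid.
(C) ◇◇φ → ◇φ is the dual of axiom 4, which corresponds to transitivity. Every such R is transitive — valid.
(D) □φ → ◇φ is axiom D; it is valid on a frame exactly when R is serial. Every such R is serial, so valid.

A, B, C, D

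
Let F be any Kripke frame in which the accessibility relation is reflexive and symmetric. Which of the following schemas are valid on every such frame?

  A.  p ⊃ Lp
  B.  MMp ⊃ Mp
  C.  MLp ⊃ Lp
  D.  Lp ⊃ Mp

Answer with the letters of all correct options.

Reflexive relations are serial.
(A) p ⊃ Lp is valid only on frames where every R-edge is a self-loop. Such an R need not be a subset of the identity — not valid.
(B) MMp ⊃ Mp is the dual of axiom 4, which corresponds to transitivity. Such an R need not be transitive — not valid.
(C) MLp ⊃ Lp (the dual of axiom 5) characterises the euclidean frames. Such an R need not be euclidean — not valid.
(D) Lp ⊃ Mp (axiom D) characterises the serial frames. Every such R is serial — valid.

D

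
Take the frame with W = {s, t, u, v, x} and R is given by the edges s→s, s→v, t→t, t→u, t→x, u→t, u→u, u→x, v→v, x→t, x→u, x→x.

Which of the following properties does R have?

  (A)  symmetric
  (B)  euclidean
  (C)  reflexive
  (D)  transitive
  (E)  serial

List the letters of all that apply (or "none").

C, D, E

(A) not symmetric: s R v but not v R s.
(B) not euclidean: s R v and s R s but not v R s.
(C) reflexive: each world relates to itself.
(D) transitive: R is closed under composition.
(E) serial: every world has an R-successor.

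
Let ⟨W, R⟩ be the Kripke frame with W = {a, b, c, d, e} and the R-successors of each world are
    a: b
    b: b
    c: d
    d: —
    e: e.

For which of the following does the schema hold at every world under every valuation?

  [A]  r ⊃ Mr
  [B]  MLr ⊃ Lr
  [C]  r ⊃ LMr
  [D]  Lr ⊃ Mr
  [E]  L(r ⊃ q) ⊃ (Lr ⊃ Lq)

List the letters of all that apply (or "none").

E

R is not reflexive: not a R a.
R is not symmetric: a R b but not b R a.
R is not euclidean: c R d and c R d but not d R d.
R is not serial: d has no R-successor.
(A) the dual of axiom T: valid iff R is reflexive. R is not reflexive — not valid.
(B) MLr ⊃ Lr is the dual of axiom 5, which corresponds to the euclidean property. R is not euclidean — not valid.
(C) r ⊃ LMr is axiom B, which corresponds to symmetry. R is not symmetric — not valid.
(D) axiom D: valid iff R is serial. R is not serial — not valid.
(E) this is just K, valid on every normal frame.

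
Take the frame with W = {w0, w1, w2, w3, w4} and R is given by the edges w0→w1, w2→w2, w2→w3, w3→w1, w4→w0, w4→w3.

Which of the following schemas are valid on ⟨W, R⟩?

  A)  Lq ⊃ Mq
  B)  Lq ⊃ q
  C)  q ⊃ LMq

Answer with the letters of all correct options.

R is not reflexive: not w0 R w0.
R is not symmetric: w0 R w1 but not w1 R w0.
R is not serial: w1 has no R-successor.
(A) axiom D: valid iff R is serial. R is not serial — not valid.
(B) Lq ⊃ q (axiom T) characterises the reflexive frames. R is not reflexive — not valid.
(C) q ⊃ LMq is axiom B; it is valid on a frame exactly when R is symmetric. R is not symmetric, so not valid.

none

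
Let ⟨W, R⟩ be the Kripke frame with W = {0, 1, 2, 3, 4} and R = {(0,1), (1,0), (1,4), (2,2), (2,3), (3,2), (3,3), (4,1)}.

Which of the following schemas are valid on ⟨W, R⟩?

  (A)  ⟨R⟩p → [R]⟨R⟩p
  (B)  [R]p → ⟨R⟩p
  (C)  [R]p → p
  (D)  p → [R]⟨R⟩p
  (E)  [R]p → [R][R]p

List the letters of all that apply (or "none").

R is not reflexive: not 0 R 0.
R is symmetric: every R-edge is matched by its reverse.
R is not transitive: 0 R 1 and 1 R 0 but not 0 R 0.
R is not euclidean: 1 R 0 and 1 R 4 but not 0 R 4.
R is serial: every world has an R-successor.
(A) ⟨R⟩p → [R]⟨R⟩p (axiom 5) characterises the euclidean frames. R is not euclidean — not valid.
(B) [R]p → ⟨R⟩p (axiom D) characterises the serial frames. R is serial — valid.
(C) [R]p → p (axiom T) characterises the reflexive frames. R is not reflexive — not valid.
(D) axiom B: valid iff R is symmetric. R is symmetric — valid.
(E) [R]p → [R][R]p is axiom 4; it is valid on a frame exactly when R is transitive. R is not transitive, so not valid.

B, D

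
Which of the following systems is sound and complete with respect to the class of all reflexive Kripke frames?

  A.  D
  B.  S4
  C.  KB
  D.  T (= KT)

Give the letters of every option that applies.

(A) D is determined by the class of serial frames.
(B) S4 is determined by the class of reflexive and transitive frames.
(C) KB is determined by the class of symmetric frames.
(D) T (= KT) is determined by exactly this class.

D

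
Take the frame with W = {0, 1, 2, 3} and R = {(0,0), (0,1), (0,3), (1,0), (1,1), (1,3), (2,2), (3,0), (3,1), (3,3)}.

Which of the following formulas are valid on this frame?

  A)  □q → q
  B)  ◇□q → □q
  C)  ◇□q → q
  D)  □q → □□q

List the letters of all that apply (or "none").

A, B, C, D

R is reflexive: each world relates to itself.
R is symmetric: every R-edge is matched by its reverse.
R is transitive: R is closed under composition.
R is euclidean: any two R-successors of the same world are R-related.
(A) axiom T: valid iff R is reflexive. R is reflexive — valid.
(B) ◇□q → □q (the dual of axiom 5) characterises the euclidean frames. R is euclidean — valid.
(C) the dual of axiom B: valid iff R is symmetric. R is symmetric — valid.
(D) □q → □□q is axiom 4; it is valid on a frame exactly when R is transitive. R is transitive, so valid.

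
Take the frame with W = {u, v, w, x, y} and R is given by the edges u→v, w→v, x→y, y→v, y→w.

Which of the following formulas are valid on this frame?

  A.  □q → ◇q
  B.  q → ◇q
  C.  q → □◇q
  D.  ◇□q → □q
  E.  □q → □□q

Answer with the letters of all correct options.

R is not reflexive: not u R u.
R is not symmetric: u R v but not v R u.
R is not transitive: x R y and y R v but not x R v.
R is not euclidean: y R v and y R w but not v R w.
R is not serial: v has no R-successor.
(A) □q → ◇q is axiom D, which corresponds to seriality. R is not serial — not valid.
(B) the dual of axiom T: valid iff R is reflexive. R is not reflexive — not valid.
(C) q → □◇q (axiom B) characterises the symmetric frames. R is not symmetric — not valid.
(D) ◇□q → □q is the dual of axiom 5, which corresponds to the euclidean property. R is not euclidean — not valid.
(E) □q → □□q (axiom 4) characterises the transitive frames. R is not transitive — not valid.

none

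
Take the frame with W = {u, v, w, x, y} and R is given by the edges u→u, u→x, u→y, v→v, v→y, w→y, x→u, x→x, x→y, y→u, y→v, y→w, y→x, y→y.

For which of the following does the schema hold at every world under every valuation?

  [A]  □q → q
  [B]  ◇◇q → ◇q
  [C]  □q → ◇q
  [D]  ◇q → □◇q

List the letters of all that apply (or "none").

C

R is not reflexive: not w R w.
R is not transitive: u R y and y R v but not u R v.
R is not euclidean: y R u and y R v but not u R v.
R is serial: every world has an R-successor.
(A) axiom T: valid iff R is reflexive. R is not reflexive — not valid.
(B) ◇◇q → ◇q is the dual of axiom 4; it is valid on a frame exactly when R is transitive. R is not transitive, so not valid.
(C) □q → ◇q (axiom D) characterises the serial frames. R is serial — valid.
(D) ◇q → □◇q is axiom 5, which corresponds to the euclidean property. R is not euclidean — not valid.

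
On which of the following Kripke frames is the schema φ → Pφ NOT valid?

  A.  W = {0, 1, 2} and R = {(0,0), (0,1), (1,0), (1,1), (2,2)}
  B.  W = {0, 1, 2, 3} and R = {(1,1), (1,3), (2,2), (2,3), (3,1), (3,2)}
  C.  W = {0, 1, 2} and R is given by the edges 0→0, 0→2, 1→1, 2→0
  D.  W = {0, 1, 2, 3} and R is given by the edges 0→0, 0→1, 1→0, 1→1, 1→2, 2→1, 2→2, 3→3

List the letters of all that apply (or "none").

The schema φ → Pφ is the dual of axiom T; it is valid on a frame iff R is reflexive.
(A) R is reflexive (each world relates to itself), so the schema is valid here.
(B) R is not reflexive (not 0 R 0), so the schema fails here.
(C) R is not reflexive (not 2 R 2), so the schema fails here.
(D) R is reflexive (each world relates to itself), so the schema is valid here.

B, C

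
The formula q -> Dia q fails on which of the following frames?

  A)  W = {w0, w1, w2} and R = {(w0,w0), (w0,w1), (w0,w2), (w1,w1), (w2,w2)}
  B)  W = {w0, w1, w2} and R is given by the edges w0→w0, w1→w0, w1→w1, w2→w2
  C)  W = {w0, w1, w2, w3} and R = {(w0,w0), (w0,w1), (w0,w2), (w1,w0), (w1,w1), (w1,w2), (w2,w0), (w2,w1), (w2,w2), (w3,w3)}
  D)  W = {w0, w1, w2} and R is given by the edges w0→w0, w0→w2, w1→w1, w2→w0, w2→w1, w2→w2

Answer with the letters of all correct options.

none

The schema q -> Dia q is the dual of axiom T; it is valid on a frame iff R is reflexive.
(A) R is reflexive (each world relates to itself), so the schema is valid here.
(B) R is reflexive (each world relates to itself), so the schema is valid here.
(C) R is reflexive (each world relates to itself), so the schema is valid here.
(D) R is reflexive (each world relates to itself), so the schema is valid here.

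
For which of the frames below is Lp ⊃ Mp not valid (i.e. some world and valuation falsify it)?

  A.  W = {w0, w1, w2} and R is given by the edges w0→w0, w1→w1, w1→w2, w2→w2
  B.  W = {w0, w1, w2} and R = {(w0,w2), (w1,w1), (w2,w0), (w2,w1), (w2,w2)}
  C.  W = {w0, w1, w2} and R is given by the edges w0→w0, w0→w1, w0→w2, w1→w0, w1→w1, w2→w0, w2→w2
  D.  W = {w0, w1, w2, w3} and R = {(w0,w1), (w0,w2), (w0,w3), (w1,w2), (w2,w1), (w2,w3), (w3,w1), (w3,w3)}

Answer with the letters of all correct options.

none

The schema Lp ⊃ Mp is axiom D; it is valid on a frame iff R is serial.
(A) R is serial (every world has an R-successor), so the schema is valid here.
(B) R is serial (every world has an R-successor), so the schema is valid here.
(C) R is serial (every world has an R-successor), so the schema is valid here.
(D) R is serial (every world has an R-successor), so the schema is valid here.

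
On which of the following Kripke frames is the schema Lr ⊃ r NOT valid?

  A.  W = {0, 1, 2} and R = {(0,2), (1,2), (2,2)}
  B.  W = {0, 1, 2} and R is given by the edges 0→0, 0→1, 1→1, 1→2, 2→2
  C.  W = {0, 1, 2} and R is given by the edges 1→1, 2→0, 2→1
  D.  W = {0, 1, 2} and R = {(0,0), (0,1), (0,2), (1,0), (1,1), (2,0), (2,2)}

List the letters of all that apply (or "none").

The schema Lr ⊃ r is axiom T; it is valid on a frame iff R is reflexive.
(A) R is not reflexive (not 0 R 0), so the schema fails here.
(B) R is reflexive (each world relates to itself), so the schema is valid here.
(C) R is not reflexive (not 0 R 0), so the schema fails here.
(D) R is reflexive (each world relates to itself), so the schema is valid here.

A, C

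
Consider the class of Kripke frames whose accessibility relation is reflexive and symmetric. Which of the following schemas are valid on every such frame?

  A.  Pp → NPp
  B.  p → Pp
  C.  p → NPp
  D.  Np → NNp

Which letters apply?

Reflexive relations are serial.
(A) Pp → NPp (axiom 5) characterises the euclidean frames. Such an R need not be euclidean — not valid.
(B) p → Pp (the dual of axiom T) characterises the reflexive frames. Every such R is reflexive — valid.
(C) p → NPp is axiom B; it is valid on a frame exactly when R is symmetric. Every such R is symmetric, so valid.
(D) Np → NNp (axiom 4) characterises the transitive frames. Such an R need not be transitive — not valid.

B, C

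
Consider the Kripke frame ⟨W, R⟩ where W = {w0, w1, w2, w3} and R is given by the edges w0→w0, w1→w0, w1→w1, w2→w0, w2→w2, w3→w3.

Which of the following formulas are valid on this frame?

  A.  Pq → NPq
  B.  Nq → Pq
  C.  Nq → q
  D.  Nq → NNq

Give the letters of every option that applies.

R is reflexive: each world relates to itself.
R is transitive: R is closed under composition.
R is not euclidean: w1 R w0 and w1 R w1 but not w0 R w1.
R is serial: every world has an R-successor.
(A) axiom 5: valid iff R is euclidean. R is not euclidean — not valid.
(B) Nq → Pq (axiom D) characterises the serial frames. R is serial — valid.
(C) Nq → q is axiom T, which corresponds to reflexivity. R is reflexive — valid.
(D) Nq → NNq (axiom 4) characterises the transitive frames. R is transitive — valid.

B, C, D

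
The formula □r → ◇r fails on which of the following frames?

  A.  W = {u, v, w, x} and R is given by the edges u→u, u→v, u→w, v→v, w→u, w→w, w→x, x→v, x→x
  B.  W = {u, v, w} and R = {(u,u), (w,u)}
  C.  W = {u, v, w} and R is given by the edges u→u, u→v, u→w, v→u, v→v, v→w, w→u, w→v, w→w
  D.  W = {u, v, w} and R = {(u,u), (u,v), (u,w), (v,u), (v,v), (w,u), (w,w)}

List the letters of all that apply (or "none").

The schema □r → ◇r is axiom D; it is valid on a frame iff R is serial.
(A) R is serial (every world has an R-successor), so the schema is valid here.
(B) R is not serial (v has no R-successor), so the schema fails here.
(C) R is serial (every world has an R-successor), so the schema is valid here.
(D) R is serial (every world has an R-successor), so the schema is valid here.

B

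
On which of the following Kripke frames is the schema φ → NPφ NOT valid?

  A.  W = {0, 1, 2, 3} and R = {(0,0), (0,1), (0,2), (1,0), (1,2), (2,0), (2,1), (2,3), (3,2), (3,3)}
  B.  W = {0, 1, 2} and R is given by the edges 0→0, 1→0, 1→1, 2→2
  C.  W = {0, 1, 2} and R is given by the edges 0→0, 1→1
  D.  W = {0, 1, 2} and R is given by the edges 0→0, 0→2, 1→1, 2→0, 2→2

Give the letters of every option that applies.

B

The schema φ → NPφ is axiom B; it is valid on a frame iff R is symmetric.
(A) R is symmetric (every R-edge is matched by its reverse), so the schema is valid here.
(B) R is not symmetric (1 R 0 but not 0 R 1), so the schema fails here.
(C) R is symmetric (every R-edge is matched by its reverse), so the schema is valid here.
(D) R is symmetric (every R-edge is matched by its reverse), so the schema is valid here.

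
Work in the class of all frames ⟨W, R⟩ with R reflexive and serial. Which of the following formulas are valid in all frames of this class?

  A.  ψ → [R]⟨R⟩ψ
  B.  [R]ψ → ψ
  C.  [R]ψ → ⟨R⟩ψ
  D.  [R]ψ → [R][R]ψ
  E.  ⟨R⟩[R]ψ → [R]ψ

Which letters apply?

(A) ψ → [R]⟨R⟩ψ is axiom B, which corresponds to symmetry. Such an R need not be symmetric — not valid.
(B) [R]ψ → ψ (axiom T) characterises the reflexive frames. Every such R is reflexive — valid.
(C) axiom D: valid iff R is serial. Every such R is serial — valid.
(D) [R]ψ → [R][R]ψ (axiom 4) characterises the transitive frames. Such an R need not be transitive — not valid.
(E) ⟨R⟩[R]ψ → [R]ψ is the dual of axiom 5, which corresponds to the euclidean property. Such an R need not be euclidean — not valid.

B, C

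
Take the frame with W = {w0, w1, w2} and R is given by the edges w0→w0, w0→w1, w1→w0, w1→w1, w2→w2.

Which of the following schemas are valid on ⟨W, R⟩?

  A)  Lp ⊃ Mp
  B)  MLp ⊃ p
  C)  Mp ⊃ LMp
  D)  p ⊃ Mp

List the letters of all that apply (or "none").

R is reflexive: each world relates to itself.
R is symmetric: every R-edge is matched by its reverse.
R is euclidean: any two R-successors of the same world are R-related.
R is serial: every world has an R-successor.
(A) Lp ⊃ Mp is axiom D, which corresponds to seriality. R is serial — valid.
(B) MLp ⊃ p (the dual of axiom B) characterises the symmetric frames. R is symmetric — valid.
(C) Mp ⊃ LMp is axiom 5, which corresponds to the euclidean property. R is euclidean — valid.
(D) p ⊃ Mp is the dual of axiom T; it is valid on a frame exactly when R is reflexive. R is reflexive, so valid.

A, B, C, D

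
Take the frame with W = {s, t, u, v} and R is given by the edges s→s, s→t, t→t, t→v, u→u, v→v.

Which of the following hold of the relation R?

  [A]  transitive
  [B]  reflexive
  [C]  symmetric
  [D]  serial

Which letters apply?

B, D

(A) not transitive: s R t and t R v but not s R v.
(B) reflexive: each world relates to itself.
(C) not symmetric: s R t but not t R s.
(D) serial: every world has an R-successor.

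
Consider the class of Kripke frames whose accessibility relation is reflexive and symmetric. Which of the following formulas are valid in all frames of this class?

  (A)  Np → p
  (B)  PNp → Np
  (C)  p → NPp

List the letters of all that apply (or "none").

A, C

Reflexive relations are serial.
(A) axiom T: valid iff R is reflexive. Every such R is reflexive — valid.
(B) PNp → Np is the dual of axiom 5; it is valid on a frame exactly when R is euclidean. Such an R need not be euclidean, so not valid.
(C) p → NPp (axiom B) characterises the symmetric frames. Every such R is symmetric — valid.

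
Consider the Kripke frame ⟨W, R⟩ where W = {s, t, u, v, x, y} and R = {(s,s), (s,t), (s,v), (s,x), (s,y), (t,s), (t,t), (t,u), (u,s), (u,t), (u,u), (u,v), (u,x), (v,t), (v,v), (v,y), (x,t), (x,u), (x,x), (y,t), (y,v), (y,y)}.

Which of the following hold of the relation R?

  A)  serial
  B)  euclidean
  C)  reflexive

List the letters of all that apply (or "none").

A, C

(A) serial: every world has an R-successor.
(B) not euclidean: s R t and s R v but not t R v.
(C) reflexive: each world relates to itself.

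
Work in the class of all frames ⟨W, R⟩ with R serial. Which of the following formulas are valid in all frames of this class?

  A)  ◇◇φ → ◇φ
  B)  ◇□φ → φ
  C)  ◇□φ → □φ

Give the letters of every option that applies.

(A) the dual of axiom 4: valid iff R is transitive. Such an R need not be transitive — not valid.
(B) ◇□φ → φ is the dual of axiom B, which corresponds to symmetry. Such an R need not be symmetric — not valid.
(C) ◇□φ → □φ is the dual of axiom 5, which corresponds to the euclidean property. Such an R need not be euclidean — not valid.

none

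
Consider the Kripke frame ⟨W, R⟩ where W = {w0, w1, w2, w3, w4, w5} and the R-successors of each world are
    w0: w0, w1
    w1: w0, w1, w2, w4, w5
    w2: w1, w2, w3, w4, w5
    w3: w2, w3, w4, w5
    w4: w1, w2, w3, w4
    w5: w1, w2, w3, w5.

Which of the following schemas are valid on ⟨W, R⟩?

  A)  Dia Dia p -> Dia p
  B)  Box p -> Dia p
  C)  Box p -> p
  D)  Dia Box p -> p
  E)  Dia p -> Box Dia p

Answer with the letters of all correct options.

R is reflexive: each world relates to itself.
R is symmetric: every R-edge is matched by its reverse.
R is not transitive: w0 R w1 and w1 R w2 but not w0 R w2.
R is not euclidean: w1 R w0 and w1 R w2 but not w0 R w2.
R is serial: every world has an R-successor.
(A) Dia Dia p -> Dia p is the dual of axiom 4, which corresponds to transitivity. R is not transitive — not valid.
(B) Box p -> Dia p is axiom D; it is valid on a frame exactly when R is serial. R is serial, so valid.
(C) Box p -> p (axiom T) characterises the reflexive frames. R is reflexive — valid.
(D) Dia Box p -> p (the dual of axiom B) characterises the symmetric frames. R is symmetric — valid.
(E) Dia p -> Box Dia p is axiom 5, which corresponds to the euclidean property. R is not euclidean — not valid.

B, C, D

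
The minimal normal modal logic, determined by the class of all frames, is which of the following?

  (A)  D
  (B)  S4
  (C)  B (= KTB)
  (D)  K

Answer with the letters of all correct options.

D

(A) D is determined by the class of serial frames.
(B) S4 is determined by the class of reflexive and transitive frames.
(C) B (= KTB) is determined by the class of reflexive and symmetric frames.
(D) K is determined by exactly this class.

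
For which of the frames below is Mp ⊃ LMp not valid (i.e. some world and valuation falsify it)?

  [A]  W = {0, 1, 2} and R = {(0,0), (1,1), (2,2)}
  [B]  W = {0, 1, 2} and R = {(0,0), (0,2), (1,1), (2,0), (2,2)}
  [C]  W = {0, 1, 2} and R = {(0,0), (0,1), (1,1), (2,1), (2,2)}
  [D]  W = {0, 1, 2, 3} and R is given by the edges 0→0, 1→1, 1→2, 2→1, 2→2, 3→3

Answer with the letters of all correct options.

The schema Mp ⊃ LMp is axiom 5; it is valid on a frame iff R is euclidean.
(A) R is euclidean (any two R-successors of the same world are R-related), so the schema is valid here.
(B) R is euclidean (any two R-successors of the same world are R-related), so the schema is valid here.
(C) R is not euclidean (0 R 1 and 0 R 0 but not 1 R 0), so the schema fails here.
(D) R is euclidean (any two R-successors of the same world are R-related), so the schema is valid here.

C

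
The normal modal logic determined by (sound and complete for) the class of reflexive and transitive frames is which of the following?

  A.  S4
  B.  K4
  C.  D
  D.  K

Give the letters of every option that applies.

A

(A) S4 is determined by exactly this class.
(B) K4 is determined by the class of transitive frames.
(C) D is determined by the class of serial frames.
(D) K is determined by the class of arbitrary frames.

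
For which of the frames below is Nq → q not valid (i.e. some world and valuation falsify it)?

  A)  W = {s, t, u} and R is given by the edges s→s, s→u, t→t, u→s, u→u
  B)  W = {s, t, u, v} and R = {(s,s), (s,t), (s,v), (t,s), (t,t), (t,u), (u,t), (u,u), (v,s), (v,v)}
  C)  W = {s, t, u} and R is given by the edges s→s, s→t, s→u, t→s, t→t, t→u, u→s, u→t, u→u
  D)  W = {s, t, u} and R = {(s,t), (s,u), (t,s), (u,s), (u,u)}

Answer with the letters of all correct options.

D

The schema Nq → q is axiom T; it is valid on a frame iff R is reflexive.
(A) R is reflexive (each world relates to itself), so the schema is valid here.
(B) R is reflexive (each world relates to itself), so the schema is valid here.
(C) R is reflexive (each world relates to itself), so the schema is valid here.
(D) R is not reflexive (not s R s), so the schema fails here.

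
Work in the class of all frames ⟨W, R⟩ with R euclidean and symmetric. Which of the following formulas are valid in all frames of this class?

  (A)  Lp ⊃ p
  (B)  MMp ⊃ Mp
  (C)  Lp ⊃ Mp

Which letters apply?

A symmetric euclidean relation is transitive (uRv and vRw give vRu by symmetry, then uRw by the euclidean condition, applied at v).
(A) Lp ⊃ p is axiom T, which corresponds to reflexivity. Such an R need not be reflexive — not valid.
(B) MMp ⊃ Mp is the dual of axiom 4, which corresponds to transitivity. Every such R is transitive — valid.
(C) axiom D: valid iff R is serial. Such an R need not be serial — not valid.

B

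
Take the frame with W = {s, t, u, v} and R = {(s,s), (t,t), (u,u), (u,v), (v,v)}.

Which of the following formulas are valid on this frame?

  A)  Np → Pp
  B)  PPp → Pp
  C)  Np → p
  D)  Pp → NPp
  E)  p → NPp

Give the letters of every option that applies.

R is reflexive: each world relates to itself.
R is not symmetric: u R v but not v R u.
R is transitive: R is closed under composition.
R is not euclidean: u R v and u R u but not v R u.
R is serial: every world has an R-successor.
(A) axiom D: valid iff R is serial. R is serial — valid.
(B) PPp → Pp is the dual of axiom 4; it is valid on a frame exactly when R is transitive. R is transitive, so valid.
(C) Np → p is axiom T; it is valid on a frame exactly when R is reflexive. R is reflexive, so valid.
(D) axiom 5: valid iff R is euclidean. R is not euclidean — not valid.
(E) p → NPp is axiom B; it is valid on a frame exactly when R is symmetric. R is not symmetric, so not valid.

A, B, C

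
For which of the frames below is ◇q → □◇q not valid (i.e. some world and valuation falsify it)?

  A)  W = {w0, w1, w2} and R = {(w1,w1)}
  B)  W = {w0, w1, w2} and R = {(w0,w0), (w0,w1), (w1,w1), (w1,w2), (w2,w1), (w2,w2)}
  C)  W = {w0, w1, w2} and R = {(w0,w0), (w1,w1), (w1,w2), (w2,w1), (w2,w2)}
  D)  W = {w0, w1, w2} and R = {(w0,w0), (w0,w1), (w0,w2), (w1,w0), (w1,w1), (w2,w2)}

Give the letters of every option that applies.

The schema ◇q → □◇q is axiom 5; it is valid on a frame iff R is euclidean.
(A) R is euclidean (any two R-successors of the same world are R-related), so the schema is valid here.
(B) R is not euclidean (w0 R w1 and w0 R w0 but not w1 R w0), so the schema fails here.
(C) R is euclidean (any two R-successors of the same world are R-related), so the schema is valid here.
(D) R is not euclidean (w0 R w1 and w0 R w2 but not w1 R w2), so the schema fails here.

B, D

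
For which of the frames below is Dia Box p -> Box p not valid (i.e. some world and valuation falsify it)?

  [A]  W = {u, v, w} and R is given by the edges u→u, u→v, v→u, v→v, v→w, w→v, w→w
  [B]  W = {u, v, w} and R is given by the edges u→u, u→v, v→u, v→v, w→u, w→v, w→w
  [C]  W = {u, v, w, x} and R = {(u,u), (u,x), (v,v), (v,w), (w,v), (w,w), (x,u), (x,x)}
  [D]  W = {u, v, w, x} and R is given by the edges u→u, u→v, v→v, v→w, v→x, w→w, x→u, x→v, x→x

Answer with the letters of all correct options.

A, B, D

The schema Dia Box p -> Box p is the dual of axiom 5; it is valid on a frame iff R is euclidean.
(A) R is not euclidean (v R u and v R w but not u R w), so the schema fails here.
(B) R is not euclidean (w R u and w R w but not u R w), so the schema fails here.
(C) R is euclidean (any two R-successors of the same world are R-related), so the schema is valid here.
(D) R is not euclidean (u R v and u R u but not v R u), so the schema fails here.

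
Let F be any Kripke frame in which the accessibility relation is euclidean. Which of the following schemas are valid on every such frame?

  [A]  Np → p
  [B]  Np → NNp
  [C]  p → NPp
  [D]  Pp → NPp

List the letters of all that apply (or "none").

(A) axiom T: valid iff R is reflexive. Such an R need not be reflexive — not valid.
(B) axiom 4: valid iff R is transitive. Such an R need not be transitive — not valid.
(C) p → NPp (axiom B) characterises the symmetric frames. Such an R need not be symmetric — not valid.
(D) Pp → NPp (axiom 5) characterises the euclidean frames. Every such R is euclidean — valid.

D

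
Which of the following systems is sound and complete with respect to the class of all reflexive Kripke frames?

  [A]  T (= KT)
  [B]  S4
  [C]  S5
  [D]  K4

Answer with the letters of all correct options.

A

(A) T (= KT) is determined by exactly this class.
(B) S4 is determined by the class of reflexive and transitive frames.
(C) S5 is determined by the class of reflexive, symmetric, and transitive frames.
(D) K4 is determined by the class of transitive frames.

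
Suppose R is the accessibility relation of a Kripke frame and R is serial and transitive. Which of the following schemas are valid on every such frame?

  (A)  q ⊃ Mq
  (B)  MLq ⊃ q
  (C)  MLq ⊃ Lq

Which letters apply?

(A) q ⊃ Mq is the dual of axiom T, which corresponds to reflexivity. Such an R need not be reflexive — not valid.
(B) MLq ⊃ q (the dual of axiom B) characterises the symmetric frames. Such an R need not be symmetric — not valid.
(C) MLq ⊃ Lq is the dual of axiom 5, which corresponds to the euclidean property. Such an R need not be euclidean — not valid.

none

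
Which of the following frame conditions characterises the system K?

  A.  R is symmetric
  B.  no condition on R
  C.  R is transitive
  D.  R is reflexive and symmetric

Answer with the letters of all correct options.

(A) this class determines KB, not K.
(B) K is sound and complete for exactly this class.
(C) this class determines K4, not K.
(D) this class determines B (= KTB), not K.

B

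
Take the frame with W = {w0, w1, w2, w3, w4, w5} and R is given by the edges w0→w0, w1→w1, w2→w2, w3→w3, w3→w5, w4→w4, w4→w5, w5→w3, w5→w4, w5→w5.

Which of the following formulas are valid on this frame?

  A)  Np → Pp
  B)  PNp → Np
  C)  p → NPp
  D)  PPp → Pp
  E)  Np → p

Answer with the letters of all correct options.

A, C, E

R is reflexive: each world relates to itself.
R is symmetric: every R-edge is matched by its reverse.
R is not transitive: w3 R w5 and w5 R w4 but not w3 R w4.
R is not euclidean: w5 R w3 and w5 R w4 but not w3 R w4.
R is serial: every world has an R-successor.
(A) axiom D: valid iff R is serial. R is serial — valid.
(B) the dual of axiom 5: valid iff R is euclidean. R is not euclidean — not valid.
(C) p → NPp (axiom B) characterises the symmetric frames. R is symmetric — valid.
(D) PPp → Pp is the dual of axiom 4; it is valid on a frame exactly when R is transitive. R is not transitive, so not valid.
(E) Np → p is axiom T, which corresponds to reflexivity. R is reflexive — valid.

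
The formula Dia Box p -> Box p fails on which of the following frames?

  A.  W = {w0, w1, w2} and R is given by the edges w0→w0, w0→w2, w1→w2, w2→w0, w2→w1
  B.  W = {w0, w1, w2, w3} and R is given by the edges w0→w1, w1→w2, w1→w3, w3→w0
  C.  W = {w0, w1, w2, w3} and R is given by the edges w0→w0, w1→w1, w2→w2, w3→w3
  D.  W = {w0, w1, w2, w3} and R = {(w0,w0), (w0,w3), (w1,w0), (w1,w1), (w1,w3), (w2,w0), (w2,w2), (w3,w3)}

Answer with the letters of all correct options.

The schema Dia Box p -> Box p is the dual of axiom 5; it is valid on a frame iff R is euclidean.
(A) R is not euclidean (w2 R w0 and w2 R w1 but not w0 R w1), so the schema fails here.
(B) R is not euclidean (w1 R w2 and w1 R w3 but not w2 R w3), so the schema fails here.
(C) R is euclidean (any two R-successors of the same world are R-related), so the schema is valid here.
(D) R is not euclidean (w0 R w3 and w0 R w0 but not w3 R w0), so the schema fails here.

A, B, D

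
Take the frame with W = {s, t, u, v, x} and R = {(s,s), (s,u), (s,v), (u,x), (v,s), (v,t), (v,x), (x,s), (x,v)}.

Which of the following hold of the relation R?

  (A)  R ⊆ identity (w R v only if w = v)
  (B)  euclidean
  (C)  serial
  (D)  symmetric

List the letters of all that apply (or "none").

(A) not ⊆ identity: s R u with s ≠ u.
(B) not euclidean: s R u and s R s but not u R s.
(C) not serial: t has no R-successor.
(D) not symmetric: s R u but not u R s.

none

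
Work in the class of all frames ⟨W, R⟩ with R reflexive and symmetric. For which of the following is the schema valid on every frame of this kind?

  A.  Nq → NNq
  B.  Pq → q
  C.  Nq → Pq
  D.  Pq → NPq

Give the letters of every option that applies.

Reflexive relations are serial.
(A) axiom 4: valid iff R is transitive. Such an R need not be transitive — not valid.
(B) Pq → q is the converse of T; it holds exactly when R ⊆ identity. Such an R need not be a subset of the identity — not valid.
(C) Nq → Pq is axiom D; it is valid on a frame exactly when R is serial. Every such R is serial, so valid.
(D) Pq → NPq is axiom 5; it is valid on a frame exactly when R is euclidean. Such an R need not be euclidean, so not valid.

C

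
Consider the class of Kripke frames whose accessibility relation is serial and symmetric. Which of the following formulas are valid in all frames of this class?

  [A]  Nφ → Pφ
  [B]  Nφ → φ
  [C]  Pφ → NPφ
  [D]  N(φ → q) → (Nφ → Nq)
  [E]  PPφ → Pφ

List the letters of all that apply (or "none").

A, D

(A) axiom D: valid iff R is serial. Every such R is serial — valid.
(B) Nφ → φ is axiom T; it is valid on a frame exactly when R is reflexive. Such an R need not be reflexive, so not valid.
(C) Pφ → NPφ (axiom 5) characterises the euclidean frames. Such an R need not be euclidean — not valid.
(D) N(φ → q) → (Nφ → Nq) is axiom K, valid on every Kripke frame — valid.
(E) the dual of axiom 4: valid iff R is transitive. Such an R need not be transitive — not valid.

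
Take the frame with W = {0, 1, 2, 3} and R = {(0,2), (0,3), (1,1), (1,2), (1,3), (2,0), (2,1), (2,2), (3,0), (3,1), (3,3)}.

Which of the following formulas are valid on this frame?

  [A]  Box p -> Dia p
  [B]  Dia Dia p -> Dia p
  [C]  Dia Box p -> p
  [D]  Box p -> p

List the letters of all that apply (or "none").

R is not reflexive: not 0 R 0.
R is symmetric: every R-edge is matched by its reverse.
R is not transitive: 0 R 2 and 2 R 0 but not 0 R 0.
R is serial: every world has an R-successor.
(A) Box p -> Dia p is axiom D, which corresponds to seriality. R is serial — valid.
(B) Dia Dia p -> Dia p (the dual of axiom 4) characterises the transitive frames. R is not transitive — not valid.
(C) Dia Box p -> p is the dual of axiom B; it is valid on a frame exactly when R is symmetric. R is symmetric, so valid.
(D) Box p -> p (axiom T) characterises the reflexive frames. R is not reflexive — not valid.

A, C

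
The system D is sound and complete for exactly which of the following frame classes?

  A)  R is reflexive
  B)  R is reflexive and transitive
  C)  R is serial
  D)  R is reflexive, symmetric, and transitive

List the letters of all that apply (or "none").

C

(A) this class determines T (= KT), not D.
(B) this class determines S4, not D.
(C) D is sound and complete for exactly this class.
(D) this class determines S5, not D.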